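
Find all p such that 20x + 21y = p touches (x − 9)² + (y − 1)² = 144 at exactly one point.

p = −147 or p = 549

The line touches the circle iff its distance from (9, 1) is 12:
|20·9 + 21·1 − p| / √841 = 12
|p − (201)| = 12·29, so p = 549 or p = −147.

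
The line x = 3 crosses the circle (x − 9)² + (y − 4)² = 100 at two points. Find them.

(3, −4) and (3, 12)

The line gives x = 3. Substituting into the circle:
y² − 8y − 48 = 0
y = 12 or y = −4, giving (3, 12) and (3, −4).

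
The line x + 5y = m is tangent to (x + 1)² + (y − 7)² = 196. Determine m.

m = 34 ± 14√26

The line touches the circle iff its distance from (−1, 7) is 14:
|1·(−1) + 5·7 − m| / √26 = 14
|m − (34)| = 14√26.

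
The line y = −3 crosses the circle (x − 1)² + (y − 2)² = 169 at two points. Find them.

(−11, −3) and (13, −3)

Substitute y = −3:
x² − 2x − 143 = 0
x = 13 or x = −11, giving (13, −3) and (−11, −3).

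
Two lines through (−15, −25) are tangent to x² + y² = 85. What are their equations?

A line y − (−25) = m(x − (−15)) is tangent when its distance from (0, 0) is √85:
(15m − (25))² = 85(m² + 1)
14m² − 75m + 54 = 0, so m = 9/2 or m = 6/7.
With m = 9/2: 9x − 2y = −85. With m = 6/7: 6x − 7y = 85.

9x − 2y = −85 and 6x − 7y = 85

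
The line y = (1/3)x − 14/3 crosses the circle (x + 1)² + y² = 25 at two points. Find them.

Express y = (−14 + x)/3 and substitute into the circle:
10x² − 10x − 20 = 0  ⟹  x² − x − 2 = 0
x = 2 or x = −1, giving (2, −4) and (−1, −5).

(−1, −5) and (2, −4)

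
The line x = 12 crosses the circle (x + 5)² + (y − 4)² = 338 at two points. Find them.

(12, −3) and (12, 11)

The line gives x = 12. Substituting into the circle:
y² − 8y − 33 = 0
y = 11 or y = −3, giving (12, 11) and (12, −3).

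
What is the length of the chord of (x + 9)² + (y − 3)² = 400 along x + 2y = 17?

16√5

Centre (−9, 3), r² = 400. Perpendicular distance d from centre to line = |−20| / √5 = 20/√5.
Chord = 2√(r² − d²) = 2·√(320) = 16√5.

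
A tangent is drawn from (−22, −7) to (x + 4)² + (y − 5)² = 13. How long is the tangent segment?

√455

With centre O = (−4, 5), |OP|² = 468 and r² = 13.
The tangent meets the radius at right angles, so tangent² = |PO|² − r² = 468 − 13 = 455.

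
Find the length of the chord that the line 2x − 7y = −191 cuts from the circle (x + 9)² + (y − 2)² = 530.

2√53

Centre (−9, 2), r² = 530. Perpendicular distance d from centre to line = |159| / √53 = 159/√53.
Chord = 2√(r² − d²) = 2·√(53) = 2√53.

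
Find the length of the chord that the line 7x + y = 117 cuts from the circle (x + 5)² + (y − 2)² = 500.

The distance from (−5, 2) to the line is 150/√50, and r² = 500.
Chord = 2√(r² − d²) = 2·√(50) = 10√2.

10√2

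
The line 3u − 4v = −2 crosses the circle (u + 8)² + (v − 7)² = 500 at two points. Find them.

From the line, v = (2 + 3u)/4. Substituting:
25u² + 100u − 6300 = 0  ⟹  u² + 4u − 252 = 0
u = 14 or u = −18, giving (14, 11) and (−18, −13).

(−18, −13) and (14, 11)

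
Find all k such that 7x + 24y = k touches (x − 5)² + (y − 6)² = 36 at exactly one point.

k = 29 or k = 329

For a tangent, require d(centre, line) = r = 6.
|7·5 + 24·6 − k| / √625 = 6
|k − (179)| = 6·25, so k = 329 or k = 29.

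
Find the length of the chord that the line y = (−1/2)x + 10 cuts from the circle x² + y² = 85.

Substitute y = (20 − x)/2:
5x² − 40x + 60 = 0  ⟹  x² − 8x + 12 = 0
x = 6 or x = 2, giving (6, 7) and (2, 9).
Chord length = distance between (6, 7) and (2, 9) = √20 = 2√5.

2√5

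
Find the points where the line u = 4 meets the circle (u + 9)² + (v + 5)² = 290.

The line gives u = 4. Substituting into the circle:
v² + 10v − 96 = 0
v = 6 or v = −16, giving (4, 6) and (4, −16).

(4, −16) and (4, 6)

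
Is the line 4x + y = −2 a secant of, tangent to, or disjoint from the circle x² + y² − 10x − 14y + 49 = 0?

d² = (4·5 + 1·7 − (−2))²/17 = 841/17; r² = 25.
Since d² > r², the line lies outside the circle.

disjoint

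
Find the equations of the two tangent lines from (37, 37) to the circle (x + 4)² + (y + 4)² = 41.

5x − 4y = 37 and 4x − 5y = −37

Let a tangent through (37, 37) have slope m. Its distance from (−4, −4) must equal √41:
(−41m − (−41))² = 41(m² + 1)
20m² − 41m + 20 = 0, so m = 5/4 or m = 4/5.
With m = 5/4: 5x − 4y = 37. With m = 4/5: 4x − 5y = −37.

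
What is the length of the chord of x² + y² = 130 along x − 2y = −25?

2√5

Centre (0, 0), r² = 130. Perpendicular distance d from centre to line = |25| / √5 = 25/√5.
Chord = 2√(r² − d²) = 2·√(5) = 2√5.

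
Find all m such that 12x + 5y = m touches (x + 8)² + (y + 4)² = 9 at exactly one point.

m = −155 or m = −77

For a tangent, require d(centre, line) = r = 3.
|12·(−8) + 5·(−4) − m| / √169 = 3
|m − (−116)| = 3·13, so m = −77 or m = −155.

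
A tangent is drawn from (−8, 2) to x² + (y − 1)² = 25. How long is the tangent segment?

2√10

Centre (0, 1), r² = 25. |PO|² = (−8)² + (1)² = 65.
By the tangent–radius right angle, tangent length = √(|PO|² − r²) = √40 = 2√10.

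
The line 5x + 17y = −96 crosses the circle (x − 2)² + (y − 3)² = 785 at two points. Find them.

(−26, 2) and (25, −13)

Substitute y = (−96 − 5x)/17:
314x² + 314x − 204100 = 0  ⟹  x² + x − 650 = 0
x = 25 or x = −26, giving (25, −13) and (−26, 2).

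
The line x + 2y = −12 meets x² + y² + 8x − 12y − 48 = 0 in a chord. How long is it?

From the line, y = (−12 − x)/2. Substituting:
5x² + 80x + 240 = 0  ⟹  x² + 16x + 48 = 0
x = −4 or x = −12, giving (−4, −4) and (−12, 0).
Chord length = distance between (−4, −4) and (−12, 0) = √80 = 4√5.

4√5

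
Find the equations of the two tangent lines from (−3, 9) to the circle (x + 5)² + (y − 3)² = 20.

2x + y = 3 and x − 2y = −21

Write the tangent as mx − y + (9 − m·(−3)) = 0 and set its distance from the centre to 2√5:
(−2m − (−6))² = 20(m² + 1)
2m² + 3m − 2 = 0, so m = −2 or m = 1/2.
Through (−3, 9) these give 2x + y = 3 and x − 2y = −21.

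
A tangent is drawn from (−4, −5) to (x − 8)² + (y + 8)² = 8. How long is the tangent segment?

√145

The centre is (8, −8) and r = 2√2. The square of the distance from P to the centre is 144 + 9 = 153.
The tangent meets the radius at right angles, so tangent² = |PO|² − r² = 153 − 8 = 145.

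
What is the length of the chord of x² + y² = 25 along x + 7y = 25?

5√2

Express y = (25 − x)/7 and substitute into the circle:
50x² − 50x − 600 = 0  ⟹  x² − x − 12 = 0
x = 4 or x = −3, giving (4, 3) and (−3, 4).
Chord length = distance between (4, 3) and (−3, 4) = √50 = 5√2.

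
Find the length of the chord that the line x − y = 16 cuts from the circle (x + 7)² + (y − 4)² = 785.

The distance from (−7, 4) to the line is 27/√2, and r² = 785.
Half the chord is √(r² − d²) = √(841/2), so the full chord is 29√2.

29√2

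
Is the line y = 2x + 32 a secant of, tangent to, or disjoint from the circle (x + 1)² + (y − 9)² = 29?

disjoint

Substituting the line into the circle gives 5x² + 94x + 501 = 0.
Δ = 8836 − 10020 = −1184.
No real roots: the line does not meet the circle.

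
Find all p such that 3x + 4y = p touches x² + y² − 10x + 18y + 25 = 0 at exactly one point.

p = −66 or p = 24

The line touches the circle iff its distance from (5, −9) is 9:
|3·5 + 4·(−9) − p| / √25 = 9
|p − (−21)| = 9·5, so p = 24 or p = −66.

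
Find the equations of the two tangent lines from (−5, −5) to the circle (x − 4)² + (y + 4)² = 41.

Write the tangent as mx − y + (−5 − m·(−5)) = 0 and set its distance from the centre to √41:
(9m − (1))² = 41(m² + 1)
20m² − 9m − 20 = 0, so m = 5/4 or m = −4/5.
Through (−5, −5) these give 5x − 4y = −5 and 4x + 5y = −45.

5x − 4y = −5 and 4x + 5y = −45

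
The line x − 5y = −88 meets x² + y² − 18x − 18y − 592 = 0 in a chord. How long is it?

The distance from (9, 9) to the line is 52/√26, and r² = 754.
Half the chord is √(r² − d²) = √(650), so the full chord is 10√26.

10√26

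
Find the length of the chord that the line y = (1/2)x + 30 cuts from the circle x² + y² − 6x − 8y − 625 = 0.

6√5

The distance from (3, 4) to the line is 55/√5, and r² = 650.
Half the chord is √(r² − d²) = √(45), so the full chord is 6√5.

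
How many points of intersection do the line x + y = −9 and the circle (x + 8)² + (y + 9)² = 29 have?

Substituting the line into the circle gives 2x² + 16x + 35 = 0.
Δ = 256 − 280 = −24.
No real roots: the line does not meet the circle.

0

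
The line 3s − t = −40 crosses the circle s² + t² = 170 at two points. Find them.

Substitute t = 3s + 40:
10s² + 240s + 1430 = 0  ⟹  s² + 24s + 143 = 0
s = −11 or s = −13, giving (−11, 7) and (−13, 1).

(−13, 1) and (−11, 7)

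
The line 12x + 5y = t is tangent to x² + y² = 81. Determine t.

The line touches the circle iff its distance from (0, 0) is 9:
|12·0 + 5·0 − t| / √169 = 9
|t| = 9·13, so t = 117 or t = −117.

t = −117 or t = 117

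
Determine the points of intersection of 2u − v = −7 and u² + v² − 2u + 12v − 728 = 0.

(−17, −27) and (7, 21)

Substitute v = 2u + 7:
5u² + 50u − 595 = 0  ⟹  u² + 10u − 119 = 0
u = 7 or u = −17, giving (7, 21) and (−17, −27).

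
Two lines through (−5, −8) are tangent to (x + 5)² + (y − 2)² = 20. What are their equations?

2x + y = −18 and 2x − y = −2

Write the tangent as mx − y + (−8 − m·(−5)) = 0 and set its distance from the centre to 2√5:
[m·(0) − (10)]² = 20(m² + 1)
m² − 4 = 0, so m = −2 or m = 2.
Through (−5, −8) these give 2x + y = −18 and 2x − y = −2.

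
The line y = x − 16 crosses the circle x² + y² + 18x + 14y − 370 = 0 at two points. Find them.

(−13, −29) and (13, −3)

From the line, y = x − 16. Substituting:
2x² − 338 = 0  ⟹  x² − 169 = 0
x = 13 or x = −13, giving (13, −3) and (−13, −29).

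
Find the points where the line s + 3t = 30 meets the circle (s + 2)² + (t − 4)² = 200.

(−12, 14) and (12, 6)

Substitute t = (30 − s)/3:
10s² − 1440 = 0  ⟹  s² − 144 = 0
s = 12 or s = −12, giving (12, 6) and (−12, 14).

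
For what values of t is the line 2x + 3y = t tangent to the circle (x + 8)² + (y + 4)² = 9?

The line touches the circle iff its distance from (−8, −4) is 3:
|2·(−8) + 3·(−4) − t| / √13 = 3
|t − (−28)| = 3√13.

t = −28 ± 3√13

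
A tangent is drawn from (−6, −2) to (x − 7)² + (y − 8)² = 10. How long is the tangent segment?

√259

With centre O = (7, 8), |OP|² = 269 and r² = 10.
By the tangent–radius right angle, tangent length = √(|PO|² − r²) = √259.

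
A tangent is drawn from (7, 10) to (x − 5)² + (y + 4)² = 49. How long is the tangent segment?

√151

Centre (5, −4), r² = 49. |PO|² = (2)² + (14)² = 200.
By the tangent–radius right angle, tangent length = √(|PO|² − r²) = √151.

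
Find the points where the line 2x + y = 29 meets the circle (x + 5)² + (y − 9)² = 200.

(5, 19) and (9, 11)

Substitute y = −2x + 29:
5x² − 70x + 225 = 0  ⟹  x² − 14x + 45 = 0
x = 9 or x = 5, giving (9, 11) and (5, 19).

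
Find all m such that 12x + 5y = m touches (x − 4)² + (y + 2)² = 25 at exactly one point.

m = −27 or m = 103

For a tangent, require d(centre, line) = r = 5.
|12·4 + 5·(−2) − m| / √169 = 5
|m − (38)| = 5·13, so m = 103 or m = −27.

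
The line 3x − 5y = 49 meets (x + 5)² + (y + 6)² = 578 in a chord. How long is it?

8√34

Centre (−5, −6), r² = 578. Perpendicular distance d from centre to line = |−34| / √34 = 34/√34.
Half the chord is √(r² − d²) = √(544), so the full chord is 8√34.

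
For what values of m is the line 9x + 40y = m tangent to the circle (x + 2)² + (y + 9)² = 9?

m = −501 or m = −255

The line touches the circle iff its distance from (−2, −9) is 3:
|9·(−2) + 40·(−9) − m| / √1681 = 3
|m − (−378)| = 3·41, so m = −255 or m = −501.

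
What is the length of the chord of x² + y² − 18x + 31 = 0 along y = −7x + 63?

The distance from (9, 0) to the line is 0/√50, and r² = 50.
Half the chord is √(r² − d²) = √(50), so the full chord is 10√2.

10√2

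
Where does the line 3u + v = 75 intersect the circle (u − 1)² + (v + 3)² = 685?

Substitute v = −3u + 75:
10u² − 470u + 5400 = 0  ⟹  u² − 47u + 540 = 0
u = 27 or u = 20, giving (27, −6) and (20, 15).

(20, 15) and (27, −6)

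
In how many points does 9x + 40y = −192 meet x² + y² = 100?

2

Substituting the line into the circle gives 1681x² + 3456x − 123136 = 0.
Δ = 11943936 − (−827966464) = 839910400.
Two real roots: the line is a secant.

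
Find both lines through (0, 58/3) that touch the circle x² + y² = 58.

Write the tangent as mx − y + (58/3 − m·(0)) = 0 and set its distance from the centre to √58:
[m·(0) − (−58/3)]² = 58(m² + 1)
9m² − 49 = 0, so m = 7/3 or m = −7/3.
With m = 7/3: 7x − 3y = −58. With m = −7/3: 7x + 3y = 58.

7x − 3y = −58 and 7x + 3y = 58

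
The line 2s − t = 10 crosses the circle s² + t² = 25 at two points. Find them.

(3, −4) and (5, 0)

Substitute t = 2s − 10:
5s² − 40s + 75 = 0  ⟹  s² − 8s + 15 = 0
s = 5 or s = 3, giving (5, 0) and (3, −4).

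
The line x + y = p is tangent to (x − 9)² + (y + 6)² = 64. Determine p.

For a tangent, require d(centre, line) = r = 8.
|1·9 + 1·(−6) − p| / √2 = 8
|p − (3)| = 8√2.

p = 3 ± 8√2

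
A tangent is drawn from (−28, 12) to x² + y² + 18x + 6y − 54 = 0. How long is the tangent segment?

With centre O = (−9, −3), |OP|² = 586 and r² = 144.
By the tangent–radius right angle, tangent length = √(|PO|² − r²) = √442.

√442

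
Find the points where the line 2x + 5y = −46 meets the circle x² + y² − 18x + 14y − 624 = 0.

Express y = (−46 − 2x)/5 and substitute into the circle:
29x² − 406x − 16704 = 0  ⟹  x² − 14x − 576 = 0
x = 32 or x = −18, giving (32, −22) and (−18, −2).

(−18, −2) and (32, −22)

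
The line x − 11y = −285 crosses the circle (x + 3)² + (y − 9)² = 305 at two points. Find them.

Substitute y = (285 + x)/11:
122x² + 1098x − 1220 = 0  ⟹  x² + 9x − 10 = 0
x = 1 or x = −10, giving (1, 26) and (−10, 25).

(−10, 25) and (1, 26)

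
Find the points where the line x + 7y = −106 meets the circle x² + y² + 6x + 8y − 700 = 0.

Substitute y = (−106 − x)/7:
50x² + 450x − 29000 = 0  ⟹  x² + 9x − 580 = 0
x = 20 or x = −29, giving (20, −18) and (−29, −11).

(−29, −11) and (20, −18)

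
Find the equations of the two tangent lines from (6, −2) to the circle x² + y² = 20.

2x + y = 10 and x − 2y = 10

Let a tangent through (6, −2) have slope m. Its distance from (0, 0) must equal 2√5:
[m·(−6) − (2)]² = 20(m² + 1)
2m² + 3m − 2 = 0, so m = −2 or m = 1/2.
With m = −2: 2x + y = 10. With m = 1/2: x − 2y = 10.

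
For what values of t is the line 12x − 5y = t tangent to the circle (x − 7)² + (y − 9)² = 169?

For a tangent, require d(centre, line) = r = 13.
|12·7 − 5·9 − t| / √169 = 13
|t − (39)| = 13·13, so t = 208 or t = −130.

t = −130 or t = 208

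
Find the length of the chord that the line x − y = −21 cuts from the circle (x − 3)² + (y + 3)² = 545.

19√2

Centre (3, −3), r² = 545. Perpendicular distance d from centre to line = |27| / √2 = 27/√2.
Half the chord is √(r² − d²) = √(361/2), so the full chord is 19√2.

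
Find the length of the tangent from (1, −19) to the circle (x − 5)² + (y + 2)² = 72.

√233

Centre (5, −2), r² = 72. |PO|² = (−4)² + (−17)² = 305.
Power of the point: PT² = |PO|² − r² = 233, so PT = √233.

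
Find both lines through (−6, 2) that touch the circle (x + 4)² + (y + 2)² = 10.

Let a tangent through (−6, 2) have slope m. Its distance from (−4, −2) must equal √10:
[m·(2) − (−4)]² = 10(m² + 1)
3m² − 8m − 3 = 0, so m = 3 or m = −1/3.
With m = 3: 3x − y = −20. With m = −1/3: x + 3y = 0.

3x − y = −20 and x + 3y = 0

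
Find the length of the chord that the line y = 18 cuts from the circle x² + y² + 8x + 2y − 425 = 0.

Centre (−4, −1), r² = 442. Perpendicular distance d from centre to line = |−19| / √1 = 19.
Chord = 2√(r² − d²) = 2·√(81) = 18.

18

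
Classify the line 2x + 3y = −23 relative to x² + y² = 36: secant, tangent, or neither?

neither

Substituting the line into the circle gives 13x² + 92x + 205 = 0.
Discriminant = (92)² − 4·13·(205) = −2196 < 0.
No real roots: the line does not meet the circle.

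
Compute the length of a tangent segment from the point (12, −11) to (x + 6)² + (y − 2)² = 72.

With centre O = (−6, 2), |OP|² = 493 and r² = 72.
The tangent meets the radius at right angles, so tangent² = |PO|² − r² = 493 − 72 = 421.

√421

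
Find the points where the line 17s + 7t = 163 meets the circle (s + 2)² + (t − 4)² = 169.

(3, 16) and (10, −1)

Express t = (163 − 17s)/7 and substitute into the circle:
338s² − 4394s + 10140 = 0  ⟹  s² − 13s + 30 = 0
s = 10 or s = 3, giving (10, −1) and (3, 16).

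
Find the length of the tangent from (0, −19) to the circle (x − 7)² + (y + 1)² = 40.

3√37

Centre (7, −1), r² = 40. |PO|² = (−7)² + (−18)² = 373.
Power of the point: PT² = |PO|² − r² = 333, so PT = 3√37.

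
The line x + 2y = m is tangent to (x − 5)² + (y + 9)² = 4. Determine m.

m = −13 ± 2√5

Tangency holds when the distance from the centre (5, −9) to the line equals the radius 2:
|1·5 + 2·(−9) − m| / √5 = 2
|m − (−13)| = 2√5.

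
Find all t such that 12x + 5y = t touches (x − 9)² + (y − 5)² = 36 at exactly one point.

t = 55 or t = 211

The line touches the circle iff its distance from (9, 5) is 6:
|12·9 + 5·5 − t| / √169 = 6
|t − (133)| = 6·13, so t = 211 or t = 55.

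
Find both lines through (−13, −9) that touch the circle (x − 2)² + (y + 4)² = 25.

Let a tangent through (−13, −9) have slope m. Its distance from (2, −4) must equal 5:
[m·(15) − (5)]² = 25(m² + 1)
4m² − 3m = 0, so m = 0 or m = 3/4.
With m = 0: y = −9. With m = 3/4: 3x − 4y = −3.

y = −9 and 3x − 4y = −3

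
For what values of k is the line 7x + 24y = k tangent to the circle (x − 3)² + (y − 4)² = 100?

The line touches the circle iff its distance from (3, 4) is 10:
|7·3 + 24·4 − k| / √625 = 10
|k − (117)| = 10·25, so k = 367 or k = −133.

k = −133 or k = 367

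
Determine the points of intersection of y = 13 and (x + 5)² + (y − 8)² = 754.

(−32, 13) and (22, 13)

From the line, y = 13. Substituting:
x² + 10x − 704 = 0
x = 22 or x = −32, giving (22, 13) and (−32, 13).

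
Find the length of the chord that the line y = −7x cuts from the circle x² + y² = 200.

The distance from (0, 0) to the line is 0/√50, and r² = 200.
Half the chord is √(r² − d²) = √(200), so the full chord is 20√2.

20√2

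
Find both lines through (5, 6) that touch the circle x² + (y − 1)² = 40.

Write the tangent as mx − y + (6 − m·(5)) = 0 and set its distance from the centre to 2√10:
(−5m − (−5))² = 40(m² + 1)
3m² + 10m + 3 = 0, so m = −3 or m = −1/3.
With m = −3: 3x + y = 21. With m = −1/3: x + 3y = 23.

3x + y = 21 and x + 3y = 23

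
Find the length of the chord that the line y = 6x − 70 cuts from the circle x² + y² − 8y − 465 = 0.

Substitute y = 6x − 70:
37x² − 888x + 4995 = 0  ⟹  x² − 24x + 135 = 0
x = 15 or x = 9, giving (15, 20) and (9, −16).
Chord length = distance between (15, 20) and (9, −16) = √1332 = 6√37.

6√37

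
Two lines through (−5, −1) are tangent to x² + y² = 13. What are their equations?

Let a tangent through (−5, −1) have slope m. Its distance from (0, 0) must equal √13:
[m·(5) − (1)]² = 13(m² + 1)
6m² − 5m − 6 = 0, so m = −2/3 or m = 3/2.
Through (−5, −1) these give 2x + 3y = −13 and 3x − 2y = −13.

2x + 3y = −13 and 3x − 2y = −13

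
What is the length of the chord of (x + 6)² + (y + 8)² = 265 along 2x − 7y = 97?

4√53

Express y = (−97 + 2x)/7 and substitute into the circle:
53x² + 424x − 9540 = 0  ⟹  x² + 8x − 180 = 0
x = 10 or x = −18, giving (10, −11) and (−18, −19).
Chord length = distance between (10, −11) and (−18, −19) = √848 = 4√53.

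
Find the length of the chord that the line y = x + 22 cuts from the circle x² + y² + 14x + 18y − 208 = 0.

Substitute y = x + 22:
2x² + 76x + 672 = 0  ⟹  x² + 38x + 336 = 0
x = −14 or x = −24, giving (−14, 8) and (−24, −2).
Chord length = distance between (−14, 8) and (−24, −2) = √200 = 10√2.

10√2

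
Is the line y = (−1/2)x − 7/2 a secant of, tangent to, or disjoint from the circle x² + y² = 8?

disjoint

Substituting the line into the circle gives 5x² + 14x + 17 = 0.
Discriminant = (14)² − 4·5·(17) = −144 < 0.
No real roots: the line does not meet the circle.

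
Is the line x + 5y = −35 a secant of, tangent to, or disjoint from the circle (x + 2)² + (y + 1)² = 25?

disjoint

d² = (1·(−2) + 5·(−1) − (−35))²/26 = 392/13; r² = 25.
Since d² > r², the line lies outside the circle.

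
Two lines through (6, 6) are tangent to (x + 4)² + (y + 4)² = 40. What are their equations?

3x − y = 12 and x − 3y = −12

A line y − (6) = m(x − (6)) is tangent when its distance from (−4, −4) is 2√10:
(−10m − (−10))² = 40(m² + 1)
3m² − 10m + 3 = 0, so m = 3 or m = 1/3.
With m = 3: 3x − y = 12. With m = 1/3: x − 3y = −12.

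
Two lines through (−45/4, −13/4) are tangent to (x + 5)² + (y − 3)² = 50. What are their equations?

7x + y = −82 and x + 7y = −34

Write the tangent as mx − y + (−13/4 − m·(−45/4)) = 0 and set its distance from the centre to 5√2:
(25/4m − (25/4))² = 50(m² + 1)
7m² + 50m + 7 = 0, so m = −7 or m = −1/7.
With m = −7: 7x + y = −82. With m = −1/7: x + 7y = −34.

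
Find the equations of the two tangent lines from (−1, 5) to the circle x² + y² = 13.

Let a tangent through (−1, 5) have slope m. Its distance from (0, 0) must equal √13:
(1m − (−5))² = 13(m² + 1)
6m² − 5m − 6 = 0, so m = −2/3 or m = 3/2.
With m = −2/3: 2x + 3y = 13. With m = 3/2: 3x − 2y = −13.

2x + 3y = 13 and 3x − 2y = −13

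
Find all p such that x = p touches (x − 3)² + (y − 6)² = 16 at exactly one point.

The line touches the circle iff its distance from (3, 6) is 4:
|1·3 + 0·6 − p| / √1 = 4
|p − (3)| = 4, so p = 7 or p = −1.

p = −1 or p = 7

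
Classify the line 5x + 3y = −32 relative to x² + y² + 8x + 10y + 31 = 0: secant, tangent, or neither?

Substituting the line into the circle gives 34x² + 242x + 343 = 0.
Discriminant = (242)² − 4·34·(343) = 11916 > 0.
Two real roots: the line is a secant.

secant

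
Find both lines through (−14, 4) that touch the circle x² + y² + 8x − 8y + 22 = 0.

Let a tangent through (−14, 4) have slope m. Its distance from (−4, 4) must equal √10:
[m·(10) − (0)]² = 10(m² + 1)
9m² − 1 = 0, so m = 1/3 or m = −1/3.
Through (−14, 4) these give x − 3y = −26 and x + 3y = −2.

x − 3y = −26 and x + 3y = −2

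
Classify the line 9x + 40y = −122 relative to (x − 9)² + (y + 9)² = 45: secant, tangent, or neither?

Substituting the line into the circle gives 1681x² − 33084x + 114244 = 0.
Δ = 1094551056 − 768176656 = 326374400.
Two real roots: the line is a secant.

secant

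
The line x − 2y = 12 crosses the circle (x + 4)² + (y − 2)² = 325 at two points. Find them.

(−14, −13) and (14, 1)

From the line, y = (−12 + x)/2. Substituting:
5x² − 980 = 0  ⟹  x² − 196 = 0
x = 14 or x = −14, giving (14, 1) and (−14, −13).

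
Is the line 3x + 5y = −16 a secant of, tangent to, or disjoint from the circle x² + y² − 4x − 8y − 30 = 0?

Centre (2, 4), r² = 50. Distance² from centre to line = (42)²/34 = 882/17.
Since d² > r², the line lies outside the circle.

disjoint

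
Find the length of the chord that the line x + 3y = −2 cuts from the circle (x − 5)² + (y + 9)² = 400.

Centre (5, −9), r² = 400. Perpendicular distance d from centre to line = |−20| / √10 = 20/√10.
Chord = 2√(r² − d²) = 2·√(360) = 12√10.

12√10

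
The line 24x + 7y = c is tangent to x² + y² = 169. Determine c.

The line touches the circle iff its distance from (0, 0) is 13:
|24·0 + 7·0 − c| / √625 = 13
|c| = 13·25, so c = 325 or c = −325.

c = −325 or c = 325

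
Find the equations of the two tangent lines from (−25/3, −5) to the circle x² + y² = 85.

A line y − (−5) = m(x − (−25/3)) is tangent when its distance from (0, 0) is √85:
(25/3m − (5))² = 85(m² + 1)
14m² + 75m + 54 = 0, so m = −9/2 or m = −6/7.
Through (−25/3, −5) these give 9x + 2y = −85 and 6x + 7y = −85.

9x + 2y = −85 and 6x + 7y = −85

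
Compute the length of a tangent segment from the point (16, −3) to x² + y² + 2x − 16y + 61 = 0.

√406

The centre is (−1, 8) and r = 2. The square of the distance from P to the centre is 289 + 121 = 410.
By the tangent–radius right angle, tangent length = √(|PO|² − r²) = √406.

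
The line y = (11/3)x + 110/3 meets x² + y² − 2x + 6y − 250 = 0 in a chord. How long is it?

2√130

Substitute y = (110 + 11x)/3:
130x² + 2600x + 11830 = 0  ⟹  x² + 20x + 91 = 0
x = −7 or x = −13, giving (−7, 11) and (−13, −11).
|(−7, 11) − (−13, −11)| = √((6)² + (22)²) = 2√130.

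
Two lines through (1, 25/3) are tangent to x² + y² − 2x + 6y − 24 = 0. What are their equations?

5x + 3y = 30 and 5x − 3y = −20

Write the tangent as mx − y + (25/3 − m·(1)) = 0 and set its distance from the centre to √34:
[m·(0) − (−34/3)]² = 34(m² + 1)
9m² − 25 = 0, so m = −5/3 or m = 5/3.
Through (1, 25/3) these give 5x + 3y = 30 and 5x − 3y = −20.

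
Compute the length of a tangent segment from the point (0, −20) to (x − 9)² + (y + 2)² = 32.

With centre O = (9, −2), |OP|² = 405 and r² = 32.
Power of the point: PT² = |PO|² − r² = 373, so PT = √373.

√373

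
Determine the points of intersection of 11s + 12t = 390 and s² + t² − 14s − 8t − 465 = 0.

(6, 27) and (30, 5)

Express t = (390 − 11s)/12 and substitute into the circle:
265s² − 9540s + 47700 = 0  ⟹  s² − 36s + 180 = 0
s = 30 or s = 6, giving (30, 5) and (6, 27).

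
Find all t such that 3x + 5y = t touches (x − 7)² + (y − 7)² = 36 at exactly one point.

t = 56 ± 6√34

Tangency holds when the distance from the centre (7, 7) to the line equals the radius 6:
|3·7 + 5·7 − t| / √34 = 6
|t − (56)| = 6√34.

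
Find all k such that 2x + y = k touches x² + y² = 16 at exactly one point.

For a tangent, require d(centre, line) = r = 4.
|2·0 + 1·0 − k| / √5 = 4
|k| = 4√5.

k = ±4√5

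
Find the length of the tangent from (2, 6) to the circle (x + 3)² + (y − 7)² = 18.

2√2

Centre (−3, 7), r² = 18. |PO|² = (5)² + (−1)² = 26.
The tangent meets the radius at right angles, so tangent² = |PO|² − r² = 26 − 18 = 8.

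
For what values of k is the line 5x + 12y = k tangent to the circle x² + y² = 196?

The line touches the circle iff its distance from (0, 0) is 14:
|5·0 + 12·0 − k| / √169 = 14
|k| = 14·13, so k = 182 or k = −182.

k = −182 or k = 182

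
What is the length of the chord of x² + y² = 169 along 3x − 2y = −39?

Express y = (39 + 3x)/2 and substitute into the circle:
13x² + 234x + 845 = 0  ⟹  x² + 18x + 65 = 0
x = −5 or x = −13, giving (−5, 12) and (−13, 0).
Chord length = distance between (−5, 12) and (−13, 0) = √208 = 4√13.

4√13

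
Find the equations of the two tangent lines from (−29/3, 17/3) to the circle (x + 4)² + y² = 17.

x + 4y = 13 and 4x + y = −33

Write the tangent as mx − y + (17/3 − m·(−29/3)) = 0 and set its distance from the centre to √17:
[m·(17/3) − (−17/3)]² = 17(m² + 1)
4m² + 17m + 4 = 0, so m = −1/4 or m = −4.
Through (−29/3, 17/3) these give x + 4y = 13 and 4x + y = −33.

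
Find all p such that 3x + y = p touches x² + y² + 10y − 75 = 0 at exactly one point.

For a tangent, require d(centre, line) = r = 10.
|3·0 + 1·(−5) − p| / √10 = 10
|p − (−5)| = 10√10.

p = −5 ± 10√10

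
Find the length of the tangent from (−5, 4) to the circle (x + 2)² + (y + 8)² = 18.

3√15

With centre O = (−2, −8), |OP|² = 153 and r² = 18.
The tangent meets the radius at right angles, so tangent² = |PO|² − r² = 153 − 18 = 135.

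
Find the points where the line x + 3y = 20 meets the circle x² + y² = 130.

Substitute y = (20 − x)/3:
10x² − 40x − 770 = 0  ⟹  x² − 4x − 77 = 0
x = 11 or x = −7, giving (11, 3) and (−7, 9).

(−7, 9) and (11, 3)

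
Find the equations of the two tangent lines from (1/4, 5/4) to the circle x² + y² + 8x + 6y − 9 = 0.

A line y − (5/4) = m(x − (1/4)) is tangent when its distance from (−4, −3) is √34:
[m·(−17/4) − (−17/4)]² = 34(m² + 1)
15m² + 34m + 15 = 0, so m = −5/3 or m = −3/5.
Through (1/4, 5/4) these give 5x + 3y = 5 and 3x + 5y = 7.

5x + 3y = 5 and 3x + 5y = 7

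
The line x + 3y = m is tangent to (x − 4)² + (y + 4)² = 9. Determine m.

m = −8 ± 3√10

Tangency holds when the distance from the centre (4, −4) to the line equals the radius 3:
|1·4 + 3·(−4) − m| / √10 = 3
|m − (−8)| = 3√10.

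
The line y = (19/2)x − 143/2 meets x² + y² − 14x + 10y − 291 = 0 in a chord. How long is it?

2√365

Centre (7, −5), r² = 365. Perpendicular distance d from centre to line = |0| / √365 = 0/√365.
Half the chord is √(r² − d²) = √(365), so the full chord is 2√365.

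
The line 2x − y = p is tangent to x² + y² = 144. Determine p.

For a tangent, require d(centre, line) = r = 12.
|2·0 − 1·0 − p| / √5 = 12
|p| = 12√5.

p = ±12√5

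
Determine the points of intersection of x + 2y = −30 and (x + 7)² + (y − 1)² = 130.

From the line, y = (−30 − x)/2. Substituting:
5x² + 120x + 700 = 0  ⟹  x² + 24x + 140 = 0
x = −10 or x = −14, giving (−10, −10) and (−14, −8).

(−14, −8) and (−10, −10)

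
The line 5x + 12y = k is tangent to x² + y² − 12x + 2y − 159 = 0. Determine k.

Tangency holds when the distance from the centre (6, −1) to the line equals the radius 14:
|5·6 + 12·(−1) − k| / √169 = 14
|k − (18)| = 14·13, so k = 200 or k = −164.

k = −164 or k = 200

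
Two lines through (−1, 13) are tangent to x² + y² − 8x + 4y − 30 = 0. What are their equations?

Write the tangent as mx − y + (13 − m·(−1)) = 0 and set its distance from the centre to 5√2:
[m·(5) − (−15)]² = 50(m² + 1)
m² − 6m − 7 = 0, so m = 7 or m = −1.
With m = 7: 7x − y = −20. With m = −1: x + y = 12.

7x − y = −20 and x + y = 12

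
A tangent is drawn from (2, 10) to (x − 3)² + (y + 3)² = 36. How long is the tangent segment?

√134

With centre O = (3, −3), |OP|² = 170 and r² = 36.
Power of the point: PT² = |PO|² − r² = 134, so PT = √134.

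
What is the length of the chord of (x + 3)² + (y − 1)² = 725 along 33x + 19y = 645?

The distance from (−3, 1) to the line is 725/√1450, and r² = 725.
Chord = 2√(r² − d²) = 2·√(725/2) = 5√58.

5√58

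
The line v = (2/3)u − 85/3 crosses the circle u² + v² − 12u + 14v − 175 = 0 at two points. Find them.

Express v = (−85 + 2u)/3 and substitute into the circle:
13u² − 364u + 2080 = 0  ⟹  u² − 28u + 160 = 0
u = 20 or u = 8, giving (20, −15) and (8, −23).

(8, −23) and (20, −15)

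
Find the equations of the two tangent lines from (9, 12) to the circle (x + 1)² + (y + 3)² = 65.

8x − y = 60 and 4x − 7y = −48

Let a tangent through (9, 12) have slope m. Its distance from (−1, −3) must equal √65:
[m·(−10) − (−15)]² = 65(m² + 1)
7m² − 60m + 32 = 0, so m = 8 or m = 4/7.
Through (9, 12) these give 8x − y = 60 and 4x − 7y = −48.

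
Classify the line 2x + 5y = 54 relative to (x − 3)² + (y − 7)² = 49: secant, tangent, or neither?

secant

d² = (2·3 + 5·7 − (54))²/29 = 169/29; r² = 49.
Since d² < r², the line cuts the circle twice.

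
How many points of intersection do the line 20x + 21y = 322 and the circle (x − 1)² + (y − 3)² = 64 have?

Substituting the line into the circle gives 841x² − 11242x + 39298 = 0.
Δ = 126382564 − 132198472 = −5815908.
No real roots: the line does not meet the circle.

0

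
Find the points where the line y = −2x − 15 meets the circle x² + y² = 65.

Substitute y = −2x − 15:
5x² + 60x + 160 = 0  ⟹  x² + 12x + 32 = 0
x = −4 or x = −8, giving (−4, −7) and (−8, 1).

(−8, 1) and (−4, −7)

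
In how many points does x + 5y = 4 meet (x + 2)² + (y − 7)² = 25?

0

d² = (1·(−2) + 5·7 − (4))²/26 = 841/26; r² = 25.
Since d² > r², the line lies outside the circle.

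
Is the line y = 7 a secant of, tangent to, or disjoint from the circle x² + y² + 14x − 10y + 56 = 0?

Substituting the line into the circle gives x² + 14x + 35 = 0.
Δ = 196 − 140 = 56.
Two real roots: the line is a secant.

secant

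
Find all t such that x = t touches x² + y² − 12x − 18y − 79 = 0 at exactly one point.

t = −8 or t = 20

For a tangent, require d(centre, line) = r = 14.
|1·6 + 0·9 − t| / √1 = 14
|t − (6)| = 14, so t = 20 or t = −8.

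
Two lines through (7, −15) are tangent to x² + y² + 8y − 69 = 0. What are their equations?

2x + 9y = −121 and 9x − 2y = 93

A line y − (−15) = m(x − (7)) is tangent when its distance from (0, −4) is √85:
[m·(−7) − (11)]² = 85(m² + 1)
18m² − 77m − 18 = 0, so m = −2/9 or m = 9/2.
Through (7, −15) these give 2x + 9y = −121 and 9x − 2y = 93.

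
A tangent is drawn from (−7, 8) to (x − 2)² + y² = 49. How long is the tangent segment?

4√6

Centre (2, 0), r² = 49. |PO|² = (−9)² + (8)² = 145.
By the tangent–radius right angle, tangent length = √(|PO|² − r²) = √96 = 4√6.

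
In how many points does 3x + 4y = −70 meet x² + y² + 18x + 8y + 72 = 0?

d² = (3·(−9) + 4·(−4) − (−70))²/25 = 729/25; r² = 25.
Since d² > r², the line lies outside the circle.

0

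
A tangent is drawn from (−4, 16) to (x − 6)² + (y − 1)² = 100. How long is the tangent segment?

Centre (6, 1), r² = 100. |PO|² = (−10)² + (15)² = 325.
The tangent meets the radius at right angles, so tangent² = |PO|² − r² = 325 − 100 = 225.

15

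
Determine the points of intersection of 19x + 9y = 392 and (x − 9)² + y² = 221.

(14, 14) and (23, −5)

Express y = (392 − 19x)/9 and substitute into the circle:
442x² − 16354x + 142324 = 0  ⟹  x² − 37x + 322 = 0
x = 23 or x = 14, giving (23, −5) and (14, 14).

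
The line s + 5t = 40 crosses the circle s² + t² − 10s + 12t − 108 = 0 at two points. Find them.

(5, 7) and (10, 6)

From the line, t = (40 − s)/5. Substituting:
26s² − 390s + 1300 = 0  ⟹  s² − 15s + 50 = 0
s = 10 or s = 5, giving (10, 6) and (5, 7).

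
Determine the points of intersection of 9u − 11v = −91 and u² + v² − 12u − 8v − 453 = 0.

Substitute v = (91 + 9u)/11:
202u² − 606u − 54540 = 0  ⟹  u² − 3u − 270 = 0
u = 18 or u = −15, giving (18, 23) and (−15, −4).

(−15, −4) and (18, 23)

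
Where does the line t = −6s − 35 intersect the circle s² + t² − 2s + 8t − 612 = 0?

Substitute t = −6s − 35:
37s² + 370s + 333 = 0  ⟹  s² + 10s + 9 = 0
s = −1 or s = −9, giving (−1, −29) and (−9, 19).

(−9, 19) and (−1, −29)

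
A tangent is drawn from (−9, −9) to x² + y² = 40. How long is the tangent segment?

√122

Centre (0, 0), r² = 40. |PO|² = (−9)² + (−9)² = 162.
The tangent meets the radius at right angles, so tangent² = |PO|² − r² = 162 − 40 = 122.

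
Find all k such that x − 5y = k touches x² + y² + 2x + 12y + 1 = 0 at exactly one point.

Tangency holds when the distance from the centre (−1, −6) to the line equals the radius 6:
|1·(−1) − 5·(−6) − k| / √26 = 6
|k − (29)| = 6√26.

k = 29 ± 6√26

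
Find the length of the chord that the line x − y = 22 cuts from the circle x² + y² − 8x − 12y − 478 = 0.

Express y = x − 22 and substitute into the circle:
2x² − 64x + 270 = 0  ⟹  x² − 32x + 135 = 0
x = 27 or x = 5, giving (27, 5) and (5, −17).
Chord length = distance between (27, 5) and (5, −17) = √968 = 22√2.

22√2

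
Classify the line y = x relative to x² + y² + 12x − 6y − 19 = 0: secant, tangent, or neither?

secant

Substituting the line into the circle gives 2x² + 6x − 19 = 0.
Discriminant = (6)² − 4·2·(−19) = 188 > 0.
Two real roots: the line is a secant.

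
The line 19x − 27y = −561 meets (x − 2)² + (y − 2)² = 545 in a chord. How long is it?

√1090

Substitute y = (561 + 19x)/27:
1090x² + 16350x − 137340 = 0  ⟹  x² + 15x − 126 = 0
x = 6 or x = −21, giving (6, 25) and (−21, 6).
Chord length = distance between (6, 25) and (−21, 6) = √1090 = √1090.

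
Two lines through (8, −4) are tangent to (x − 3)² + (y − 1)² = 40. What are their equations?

3x − y = 28 and x − 3y = 20

A line y − (−4) = m(x − (8)) is tangent when its distance from (3, 1) is 2√10:
(−5m − (5))² = 40(m² + 1)
3m² − 10m + 3 = 0, so m = 3 or m = 1/3.
With m = 3: 3x − y = 28. With m = 1/3: x − 3y = 20.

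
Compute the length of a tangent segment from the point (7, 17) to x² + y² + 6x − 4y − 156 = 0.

With centre O = (−3, 2), |OP|² = 325 and r² = 169.
By the tangent–radius right angle, tangent length = √(|PO|² − r²) = √156 = 2√39.

2√39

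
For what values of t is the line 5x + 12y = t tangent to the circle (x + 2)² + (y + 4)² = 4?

t = −84 or t = −32

The line touches the circle iff its distance from (−2, −4) is 2:
|5·(−2) + 12·(−4) − t| / √169 = 2
|t − (−58)| = 2·13, so t = −32 or t = −84.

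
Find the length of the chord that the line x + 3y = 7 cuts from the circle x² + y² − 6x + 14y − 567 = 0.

Express y = (7 − x)/3 and substitute into the circle:
10x² − 110x − 4760 = 0  ⟹  x² − 11x − 476 = 0
x = 28 or x = −17, giving (28, −7) and (−17, 8).
Chord length = distance between (28, −7) and (−17, 8) = √2250 = 15√10.

15√10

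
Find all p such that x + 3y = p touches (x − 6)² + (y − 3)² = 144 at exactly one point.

For a tangent, require d(centre, line) = r = 12.
|1·6 + 3·3 − p| / √10 = 12
|p − (15)| = 12√10.

p = 15 ± 12√10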